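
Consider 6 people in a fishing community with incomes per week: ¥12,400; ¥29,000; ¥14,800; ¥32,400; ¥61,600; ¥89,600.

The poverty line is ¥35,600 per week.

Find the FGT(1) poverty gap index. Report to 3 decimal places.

0.252

Below the line: ¥12,400, ¥14,800, ¥29,000, ¥32,400 (q = 4 of N = 6).
Shortfall ratios: (35600−12400)/35600 = 0.6517; (35600−14800)/35600 = 0.5843; (35600−29000)/35600 = 0.1854; (35600−32400)/35600 = 0.0899.
Sum of shortfalls = 1.511236; P₁ averages over all N: 1.511236 / 6 = 0.252.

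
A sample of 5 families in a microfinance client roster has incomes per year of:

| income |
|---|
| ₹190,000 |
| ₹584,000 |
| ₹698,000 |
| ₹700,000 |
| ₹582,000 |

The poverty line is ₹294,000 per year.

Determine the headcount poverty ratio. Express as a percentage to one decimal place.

1 of the 5 families have income below ₹294,000.
H = 1/5 = 20.0%.

20.0%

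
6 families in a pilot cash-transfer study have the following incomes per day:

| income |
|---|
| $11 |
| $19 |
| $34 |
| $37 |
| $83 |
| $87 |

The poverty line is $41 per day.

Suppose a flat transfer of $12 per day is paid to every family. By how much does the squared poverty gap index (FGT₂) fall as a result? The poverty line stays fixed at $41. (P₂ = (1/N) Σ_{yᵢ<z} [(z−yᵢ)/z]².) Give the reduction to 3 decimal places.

0.102

Before: below the line — $11, $19, $34, $37; squared poverty gap index (FGT₂) = 0.14366.
After the $12 transfer: below the line — $23, $31; squared poverty gap index (FGT₂) = 0.04204.
Reduction = 0.14366 − 0.04204 = 0.102.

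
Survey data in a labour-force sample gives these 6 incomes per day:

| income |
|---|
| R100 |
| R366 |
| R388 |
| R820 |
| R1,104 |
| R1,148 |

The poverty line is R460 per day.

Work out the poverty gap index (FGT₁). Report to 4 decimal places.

0.1906

Incomes under z: R100, R366, R388 (q = 3 of N = 6).
Gap ratios (z−y)/z: (460−100)/460 = 0.7826; (460−366)/460 = 0.2043; (460−388)/460 = 0.1565.
Sum of shortfalls = 1.143478; P₁ averages over all N: 1.143478 / 6 = 0.1906.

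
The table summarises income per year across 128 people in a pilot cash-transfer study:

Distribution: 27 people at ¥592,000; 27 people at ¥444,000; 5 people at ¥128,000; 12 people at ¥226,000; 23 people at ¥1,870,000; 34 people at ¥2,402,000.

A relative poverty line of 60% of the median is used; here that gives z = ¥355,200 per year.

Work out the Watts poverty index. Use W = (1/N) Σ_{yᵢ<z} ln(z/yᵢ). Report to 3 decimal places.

0.082

Incomes under z: 5×¥128,000, 12×¥226,000 (q = 17 of N = 128).
ln(z/y) terms: ln(355200/128000) = 1.0207 (×5); ln(355200/226000) = 0.4521 (×12).
W = 10.529006 / 128 = 0.082.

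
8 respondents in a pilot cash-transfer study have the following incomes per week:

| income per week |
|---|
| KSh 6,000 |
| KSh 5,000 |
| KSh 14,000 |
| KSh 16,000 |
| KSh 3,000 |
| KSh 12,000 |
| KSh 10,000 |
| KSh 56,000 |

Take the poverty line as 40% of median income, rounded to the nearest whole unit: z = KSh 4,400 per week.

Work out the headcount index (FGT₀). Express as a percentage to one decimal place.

12.5%

1 of the 8 respondents have income below KSh 4,400.
H = 1/8 = 12.5%.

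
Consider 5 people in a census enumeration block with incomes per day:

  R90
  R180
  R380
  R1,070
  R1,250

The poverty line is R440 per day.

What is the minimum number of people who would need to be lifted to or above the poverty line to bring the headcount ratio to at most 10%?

Currently q = 3 of N = 5 are below the line (H = 0.600).
A headcount ratio of at most 10% allows at most ⌊0.10 × 5⌋ = 0 poor people.
So at least 3 − 0 = 3 must be lifted.

3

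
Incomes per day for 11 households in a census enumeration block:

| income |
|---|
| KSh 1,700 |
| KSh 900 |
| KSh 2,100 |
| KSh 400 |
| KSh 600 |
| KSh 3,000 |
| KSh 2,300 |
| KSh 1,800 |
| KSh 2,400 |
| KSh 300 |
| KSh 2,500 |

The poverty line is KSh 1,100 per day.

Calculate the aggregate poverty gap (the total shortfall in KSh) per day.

KSh 2,200

Poor units: KSh 300, KSh 400, KSh 600, KSh 900 (q = 4 of N = 11).
Individual gaps: 1100−300 = 800; 1100−400 = 700; 1100−600 = 500; 1100−900 = 200.
Aggregate gap = KSh 2,200.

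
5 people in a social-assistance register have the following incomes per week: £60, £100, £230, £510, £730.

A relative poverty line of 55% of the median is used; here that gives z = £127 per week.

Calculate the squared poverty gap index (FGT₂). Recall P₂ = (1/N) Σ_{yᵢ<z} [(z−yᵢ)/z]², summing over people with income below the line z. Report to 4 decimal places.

Poor units: £60, £100 (q = 2 of N = 5).
Normalized shortfalls: (127−60)/127 = 0.5276; (127−100)/127 = 0.2126.
Squared: 0.2783; 0.0452.
Sum = 0.323517; P₂ = 0.323517 / 5 = 0.0647.

0.0647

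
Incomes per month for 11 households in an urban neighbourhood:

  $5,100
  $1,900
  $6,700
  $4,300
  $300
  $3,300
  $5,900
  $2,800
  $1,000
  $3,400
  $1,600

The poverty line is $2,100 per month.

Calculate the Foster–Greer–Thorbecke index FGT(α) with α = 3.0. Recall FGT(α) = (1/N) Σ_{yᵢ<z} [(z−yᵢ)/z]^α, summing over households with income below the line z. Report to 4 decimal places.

0.0716

Below z: $300, $1,000, $1,600, $1,900 (q = 4 of N = 11).
Shortfall ratios: (2100−300)/2100 = 0.8571; (2100−1000)/2100 = 0.5238; (2100−1600)/2100 = 0.2381; (2100−1900)/2100 = 0.0952.
Raised to α = 3.0: 0.62974; 0.14372; 0.01350; 0.00086.
Sum = 0.787820; FGT(3.0) = 0.787820 / 11 = 0.0716.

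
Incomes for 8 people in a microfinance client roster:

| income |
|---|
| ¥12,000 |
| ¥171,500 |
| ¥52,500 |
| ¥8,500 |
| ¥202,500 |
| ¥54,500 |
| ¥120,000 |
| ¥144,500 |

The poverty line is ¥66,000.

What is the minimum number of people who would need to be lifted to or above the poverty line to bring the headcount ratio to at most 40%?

4 of the 8 people are poor, so H = 4/8 = 0.500.
A headcount ratio of at most 40% allows at most ⌊0.40 × 8⌋ = 3 poor people.
So at least 4 − 3 = 1 must be lifted.

1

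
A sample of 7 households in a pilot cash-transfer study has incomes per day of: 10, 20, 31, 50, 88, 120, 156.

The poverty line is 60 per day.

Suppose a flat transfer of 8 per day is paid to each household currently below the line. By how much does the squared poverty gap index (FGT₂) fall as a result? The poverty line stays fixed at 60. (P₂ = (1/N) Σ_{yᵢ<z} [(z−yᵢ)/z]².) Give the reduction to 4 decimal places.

Before: below the line — 10, 20, 31, 50; squared poverty gap index (FGT₂) = 0.200040.
After the 8 transfer: below the line — 18, 28, 39, 58; squared poverty gap index (FGT₂) = 0.128294.
Reduction = 0.200040 − 0.128294 = 0.0717.

0.0717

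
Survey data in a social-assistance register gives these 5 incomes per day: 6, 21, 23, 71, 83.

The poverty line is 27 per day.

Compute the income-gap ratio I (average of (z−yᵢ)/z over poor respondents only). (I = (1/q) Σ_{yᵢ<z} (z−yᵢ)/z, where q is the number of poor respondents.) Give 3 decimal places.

Poor units: 6, 21, 23 (q = 3 of N = 5).
Relative gaps: 0.7778, 0.2222, 0.1481; sum = 1.148148.
I averages over the q = 3 poor units only: 1.148148 / 3 = 0.383.

0.383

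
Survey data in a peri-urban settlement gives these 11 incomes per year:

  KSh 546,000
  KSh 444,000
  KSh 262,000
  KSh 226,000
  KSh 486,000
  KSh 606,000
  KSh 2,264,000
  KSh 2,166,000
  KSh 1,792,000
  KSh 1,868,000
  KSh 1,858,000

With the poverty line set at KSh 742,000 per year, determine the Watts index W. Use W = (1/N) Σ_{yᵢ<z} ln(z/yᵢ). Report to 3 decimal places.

Below z: KSh 226,000, KSh 262,000, KSh 444,000, KSh 486,000, KSh 546,000, KSh 606,000 (q = 6 of N = 11).
ln(z/y) terms: ln(742000/226000) = 1.1888; ln(742000/262000) = 1.0410; ln(742000/444000) = 0.5135; ln(742000/486000) = 0.4231; ln(742000/546000) = 0.3067; ln(742000/606000) = 0.2025.
W = 3.675684 / 11 = 0.334.

0.334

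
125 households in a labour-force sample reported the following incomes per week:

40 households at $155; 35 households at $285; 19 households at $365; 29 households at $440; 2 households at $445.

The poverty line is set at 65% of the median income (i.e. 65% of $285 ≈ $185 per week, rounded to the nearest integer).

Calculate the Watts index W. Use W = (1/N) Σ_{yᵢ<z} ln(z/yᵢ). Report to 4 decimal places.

Poor units: 40×$155 (q = 40 of N = 125).
ln(z/y) terms: ln(185/155) = 0.1769 (×40).
W = 7.077228 / 125 = 0.0566.

0.0566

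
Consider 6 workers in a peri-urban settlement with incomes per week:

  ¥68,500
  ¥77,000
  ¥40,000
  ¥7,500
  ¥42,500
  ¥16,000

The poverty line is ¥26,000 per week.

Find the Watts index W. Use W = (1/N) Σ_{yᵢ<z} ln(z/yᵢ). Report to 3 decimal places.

Below z: ¥7,500, ¥16,000 (q = 2 of N = 6).
Log gaps: ln(26000/7500) = 1.2432; ln(26000/16000) = 0.4855.
W = 1.728701 / 6 = 0.288.

0.288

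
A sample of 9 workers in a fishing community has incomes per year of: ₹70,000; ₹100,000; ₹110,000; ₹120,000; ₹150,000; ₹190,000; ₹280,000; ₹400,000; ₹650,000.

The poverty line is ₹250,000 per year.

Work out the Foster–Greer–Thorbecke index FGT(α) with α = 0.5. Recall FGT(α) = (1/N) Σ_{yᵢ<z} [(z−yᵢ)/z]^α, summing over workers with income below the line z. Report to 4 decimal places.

Incomes under z: ₹70,000, ₹100,000, ₹110,000, ₹120,000, ₹150,000, ₹190,000 (q = 6 of N = 9).
Shortfall ratios: (250000−70000)/250000 = 0.7200; (250000−100000)/250000 = 0.6000; (250000−110000)/250000 = 0.5600; (250000−120000)/250000 = 0.5200; (250000−150000)/250000 = 0.4000; (250000−190000)/250000 = 0.2400.
Raised to α = 0.5: 0.84853; 0.77460; 0.74833; 0.72111; 0.63246; 0.48990.
Sum = 4.214920; FGT(0.5) = 4.214920 / 9 = 0.4683.

0.4683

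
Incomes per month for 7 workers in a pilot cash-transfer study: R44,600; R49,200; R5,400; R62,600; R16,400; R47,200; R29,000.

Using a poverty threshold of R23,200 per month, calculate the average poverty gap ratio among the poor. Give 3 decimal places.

0.530

Incomes under z: R5,400, R16,400 (q = 2 of N = 7).
Relative gaps: 0.7672, 0.2931; sum = 1.060345.
The income-gap ratio divides by q (the poor only): 1.060345 / 2 = 0.530.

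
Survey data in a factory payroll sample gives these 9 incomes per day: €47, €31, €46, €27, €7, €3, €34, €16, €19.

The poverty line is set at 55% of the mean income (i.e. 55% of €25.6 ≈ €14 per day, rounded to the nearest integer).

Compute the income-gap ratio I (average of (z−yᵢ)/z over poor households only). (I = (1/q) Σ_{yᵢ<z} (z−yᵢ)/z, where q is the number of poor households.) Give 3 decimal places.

Below the line: €3, €7 (q = 2 of N = 9).
Relative gaps: 0.7857, 0.5000; sum = 1.285714.
I averages over the q = 2 poor units only: 1.285714 / 2 = 0.643.

0.643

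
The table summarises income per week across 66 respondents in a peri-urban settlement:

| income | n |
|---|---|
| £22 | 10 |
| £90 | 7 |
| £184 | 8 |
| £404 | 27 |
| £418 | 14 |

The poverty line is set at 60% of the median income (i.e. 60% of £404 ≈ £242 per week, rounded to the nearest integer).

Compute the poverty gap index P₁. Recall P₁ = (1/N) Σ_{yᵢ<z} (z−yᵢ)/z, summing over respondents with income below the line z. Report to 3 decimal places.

0.233

Below z: 10×£22, 7×£90, 8×£184 (q = 25 of N = 66).
Shortfall ratios: (242−22)/242 = 0.9091 (×10); (242−90)/242 = 0.6281 (×7); (242−184)/242 = 0.2397 (×8).
Sum of shortfalls = 15.404959; P₁ averages over all N: 15.404959 / 66 = 0.233.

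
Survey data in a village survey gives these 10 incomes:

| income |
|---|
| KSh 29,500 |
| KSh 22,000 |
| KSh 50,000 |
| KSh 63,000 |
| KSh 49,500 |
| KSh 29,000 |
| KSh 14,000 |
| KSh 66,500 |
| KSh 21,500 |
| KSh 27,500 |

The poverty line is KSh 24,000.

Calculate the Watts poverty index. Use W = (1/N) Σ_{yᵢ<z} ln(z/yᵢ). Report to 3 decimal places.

Poor units: KSh 14,000, KSh 21,500, KSh 22,000 (q = 3 of N = 10).
Log shortfalls: ln(24000/14000) = 0.5390; ln(24000/21500) = 0.1100; ln(24000/22000) = 0.0870.
W = 0.736009 / 10 = 0.074.

0.074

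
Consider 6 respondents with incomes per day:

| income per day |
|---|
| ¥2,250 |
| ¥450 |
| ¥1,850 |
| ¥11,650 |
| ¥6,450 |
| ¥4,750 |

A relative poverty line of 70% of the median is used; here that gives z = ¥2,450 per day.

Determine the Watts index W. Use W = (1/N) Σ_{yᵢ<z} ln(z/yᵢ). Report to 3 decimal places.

Poor units: ¥450, ¥1,850, ¥2,250 (q = 3 of N = 6).
Log gaps: ln(2450/450) = 1.6946; ln(2450/1850) = 0.2809; ln(2450/2250) = 0.0852.
W = 2.060656 / 6 = 0.343.

0.343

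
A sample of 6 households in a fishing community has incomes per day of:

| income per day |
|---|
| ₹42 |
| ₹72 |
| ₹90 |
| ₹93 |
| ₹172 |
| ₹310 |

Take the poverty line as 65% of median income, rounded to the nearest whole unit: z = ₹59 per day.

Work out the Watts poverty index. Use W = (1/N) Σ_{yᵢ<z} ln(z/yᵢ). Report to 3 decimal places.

Below z: ₹42 (q = 1 of N = 6).
Log gaps: ln(59/42) = 0.3399.
W = 0.339868 / 6 = 0.057.

0.057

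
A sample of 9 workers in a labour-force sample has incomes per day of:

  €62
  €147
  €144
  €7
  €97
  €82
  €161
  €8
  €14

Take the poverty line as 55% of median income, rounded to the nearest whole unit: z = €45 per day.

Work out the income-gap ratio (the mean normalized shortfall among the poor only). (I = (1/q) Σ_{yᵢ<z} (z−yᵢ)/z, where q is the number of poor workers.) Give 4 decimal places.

0.7852

Incomes under z: €7, €8, €14 (q = 3 of N = 9).
Shortfall ratios (z−y)/z: 0.8444, 0.8222, 0.6889; sum = 2.355556.
I averages over the q = 3 poor units only: 2.355556 / 3 = 0.7852.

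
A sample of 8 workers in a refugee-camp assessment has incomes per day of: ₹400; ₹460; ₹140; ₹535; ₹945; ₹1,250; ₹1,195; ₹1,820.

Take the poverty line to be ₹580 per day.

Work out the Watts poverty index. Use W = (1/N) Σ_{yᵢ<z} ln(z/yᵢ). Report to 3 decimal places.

Below the line: ₹140, ₹400, ₹460, ₹535 (q = 4 of N = 8).
Log shortfalls: ln(580/140) = 1.4214; ln(580/400) = 0.3716; ln(580/460) = 0.2318; ln(580/535) = 0.0808.
W = 2.105512 / 8 = 0.263.

0.263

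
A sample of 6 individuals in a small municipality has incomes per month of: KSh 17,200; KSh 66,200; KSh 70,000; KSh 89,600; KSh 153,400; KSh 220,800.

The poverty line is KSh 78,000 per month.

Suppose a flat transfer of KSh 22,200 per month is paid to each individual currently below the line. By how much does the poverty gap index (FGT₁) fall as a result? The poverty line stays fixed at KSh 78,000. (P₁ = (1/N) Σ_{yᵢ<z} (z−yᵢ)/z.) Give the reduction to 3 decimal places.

0.090

Before: below the line — KSh 17,200, KSh 66,200, KSh 70,000; poverty gap index (FGT₁) = 0.17222.
After the KSh 22,200 transfer: below the line — KSh 39,400; poverty gap index (FGT₁) = 0.08248.
Reduction = 0.17222 − 0.08248 = 0.090.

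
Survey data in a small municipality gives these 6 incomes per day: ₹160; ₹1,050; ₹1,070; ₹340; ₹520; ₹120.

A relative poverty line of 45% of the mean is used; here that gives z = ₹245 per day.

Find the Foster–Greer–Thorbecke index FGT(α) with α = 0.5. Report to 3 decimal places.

Incomes under z: ₹120, ₹160 (q = 2 of N = 6).
Relative gaps: (245−120)/245 = 0.5102; (245−160)/245 = 0.3469.
Raised to α = 0.5: 0.71429; 0.58902.
Sum = 1.303301; FGT(0.5) = 1.303301 / 6 = 0.217.

0.217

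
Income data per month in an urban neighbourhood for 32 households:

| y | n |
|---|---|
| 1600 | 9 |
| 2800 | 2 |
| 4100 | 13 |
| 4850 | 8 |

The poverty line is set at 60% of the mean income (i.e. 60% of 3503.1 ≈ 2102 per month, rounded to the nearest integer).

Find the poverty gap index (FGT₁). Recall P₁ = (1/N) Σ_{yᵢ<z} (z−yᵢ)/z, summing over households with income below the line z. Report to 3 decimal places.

Below the line: 9×1600 (q = 9 of N = 32).
Normalized shortfalls: (2102−1600)/2102 = 0.2388 (×9).
Σ = 2.149382. Dividing by the full population N = 32 gives P₁ = 0.067.

0.067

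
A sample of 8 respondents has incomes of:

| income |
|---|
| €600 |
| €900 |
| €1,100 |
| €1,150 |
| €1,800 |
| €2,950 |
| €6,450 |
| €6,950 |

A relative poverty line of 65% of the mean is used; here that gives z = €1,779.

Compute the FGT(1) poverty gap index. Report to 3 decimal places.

Below z: €600, €900, €1,100, €1,150 (q = 4 of N = 8).
Shortfall ratios: (1779−600)/1779 = 0.6627; (1779−900)/1779 = 0.4941; (1779−1100)/1779 = 0.3817; (1779−1150)/1779 = 0.3536.
Sum of shortfalls = 1.892074; P₁ averages over all N: 1.892074 / 8 = 0.237.

0.237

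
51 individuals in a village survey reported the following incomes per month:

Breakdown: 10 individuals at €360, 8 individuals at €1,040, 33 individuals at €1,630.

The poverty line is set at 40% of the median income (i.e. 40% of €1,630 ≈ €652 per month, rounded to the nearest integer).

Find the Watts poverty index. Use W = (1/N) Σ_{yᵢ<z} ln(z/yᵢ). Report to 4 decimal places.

Incomes under z: 10×€360 (q = 10 of N = 51).
Log gaps: ln(652/360) = 0.5939 (×10).
W = 5.939405 / 51 = 0.1165.

0.1165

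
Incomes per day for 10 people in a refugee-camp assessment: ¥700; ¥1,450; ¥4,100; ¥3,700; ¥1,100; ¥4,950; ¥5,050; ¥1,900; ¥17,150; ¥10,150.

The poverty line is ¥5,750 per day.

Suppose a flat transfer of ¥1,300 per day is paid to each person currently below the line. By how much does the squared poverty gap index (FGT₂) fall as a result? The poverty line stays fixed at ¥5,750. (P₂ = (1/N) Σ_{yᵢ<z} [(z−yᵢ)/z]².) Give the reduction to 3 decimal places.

0.142

Before: below the line — ¥700, ¥1,100, ¥1,450, ¥1,900, ¥3,700, ¥4,100, ¥4,950, ¥5,050; squared poverty gap index (FGT₂) = 0.26765.
After the ¥1,300 transfer: below the line — ¥2,000, ¥2,400, ¥2,750, ¥3,200, ¥5,000, ¥5,400; squared poverty gap index (FGT₂) = 0.12544.
Reduction = 0.26765 − 0.12544 = 0.142.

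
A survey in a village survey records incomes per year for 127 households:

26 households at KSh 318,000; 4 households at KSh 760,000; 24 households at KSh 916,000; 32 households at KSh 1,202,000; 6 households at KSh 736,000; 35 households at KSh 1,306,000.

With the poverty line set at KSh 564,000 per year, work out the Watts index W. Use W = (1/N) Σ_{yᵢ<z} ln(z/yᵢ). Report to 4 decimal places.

Poor units: 26×KSh 318,000 (q = 26 of N = 127).
Log gaps: ln(564000/318000) = 0.5730 (×26).
W = 14.898075 / 127 = 0.1173.

0.1173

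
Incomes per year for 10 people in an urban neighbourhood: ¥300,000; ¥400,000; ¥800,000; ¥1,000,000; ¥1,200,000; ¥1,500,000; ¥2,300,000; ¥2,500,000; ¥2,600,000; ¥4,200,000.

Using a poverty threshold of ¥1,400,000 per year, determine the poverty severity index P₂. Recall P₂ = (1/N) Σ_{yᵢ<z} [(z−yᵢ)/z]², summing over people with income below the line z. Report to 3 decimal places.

Poor units: ¥300,000, ¥400,000, ¥800,000, ¥1,000,000, ¥1,200,000 (q = 5 of N = 10).
Relative gaps: (1400000−300000)/1400000 = 0.7857; (1400000−400000)/1400000 = 0.7143; (1400000−800000)/1400000 = 0.4286; (1400000−1000000)/1400000 = 0.2857; (1400000−1200000)/1400000 = 0.1429.
Squared: 0.6173; 0.5102; 0.1837; 0.0816; 0.0204.
Sum = 1.413265; P₂ = 1.413265 / 10 = 0.141.

0.141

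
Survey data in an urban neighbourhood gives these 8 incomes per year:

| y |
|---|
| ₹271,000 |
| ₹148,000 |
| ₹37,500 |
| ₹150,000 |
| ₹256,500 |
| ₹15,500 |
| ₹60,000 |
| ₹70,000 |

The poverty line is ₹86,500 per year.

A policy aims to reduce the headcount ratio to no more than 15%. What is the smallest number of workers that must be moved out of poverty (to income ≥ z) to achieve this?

Currently q = 4 of N = 8 are below the line (H = 0.500).
A headcount ratio of at most 15% allows at most ⌊0.15 × 8⌋ = 1 poor workers.
So at least 4 − 1 = 3 must be lifted.

3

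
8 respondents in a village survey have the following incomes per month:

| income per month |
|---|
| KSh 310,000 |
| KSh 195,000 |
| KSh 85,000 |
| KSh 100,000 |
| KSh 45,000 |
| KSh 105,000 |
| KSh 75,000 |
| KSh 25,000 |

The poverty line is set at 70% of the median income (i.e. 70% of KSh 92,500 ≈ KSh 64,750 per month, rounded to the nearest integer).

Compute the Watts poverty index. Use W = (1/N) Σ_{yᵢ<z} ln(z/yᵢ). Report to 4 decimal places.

0.1644

Poor units: KSh 25,000, KSh 45,000 (q = 2 of N = 8).
ln(z/y) terms: ln(64750/25000) = 0.9517; ln(64750/45000) = 0.3639.
W = 1.315529 / 8 = 0.1644.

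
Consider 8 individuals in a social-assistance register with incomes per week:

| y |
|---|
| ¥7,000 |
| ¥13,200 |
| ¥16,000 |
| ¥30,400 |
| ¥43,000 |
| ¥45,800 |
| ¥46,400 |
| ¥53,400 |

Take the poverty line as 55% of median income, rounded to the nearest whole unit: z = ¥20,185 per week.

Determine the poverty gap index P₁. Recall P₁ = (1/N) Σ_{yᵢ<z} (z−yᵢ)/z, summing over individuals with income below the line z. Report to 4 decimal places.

0.1508

Below the line: ¥7,000, ¥13,200, ¥16,000 (q = 3 of N = 8).
Normalized shortfalls: (20185−7000)/20185 = 0.6532; (20185−13200)/20185 = 0.3460; (20185−16000)/20185 = 0.2073.
Sum of shortfalls = 1.206589; P₁ averages over all N: 1.206589 / 8 = 0.1508.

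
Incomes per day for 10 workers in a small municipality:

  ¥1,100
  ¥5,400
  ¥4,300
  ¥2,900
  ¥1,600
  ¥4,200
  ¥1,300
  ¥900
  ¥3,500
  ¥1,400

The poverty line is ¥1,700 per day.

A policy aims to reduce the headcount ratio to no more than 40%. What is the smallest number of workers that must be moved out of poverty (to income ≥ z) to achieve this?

Currently q = 5 of N = 10 are below the line (H = 0.500).
A headcount ratio of at most 40% allows at most ⌊0.40 × 10⌋ = 4 poor workers.
So at least 5 − 4 = 1 must be lifted.

1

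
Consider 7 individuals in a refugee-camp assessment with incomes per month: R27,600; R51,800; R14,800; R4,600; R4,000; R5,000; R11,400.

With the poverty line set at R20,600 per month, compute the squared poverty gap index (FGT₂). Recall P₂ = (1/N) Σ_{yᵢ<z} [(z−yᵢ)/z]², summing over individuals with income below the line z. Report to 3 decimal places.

0.301

Below the line: R4,000, R4,600, R5,000, R11,400, R14,800 (q = 5 of N = 7).
Relative gaps: (20600−4000)/20600 = 0.8058; (20600−4600)/20600 = 0.7767; (20600−5000)/20600 = 0.7573; (20600−11400)/20600 = 0.4466; (20600−14800)/20600 = 0.2816.
Squared: 0.6494; 0.6033; 0.5735; 0.1995; 0.0793.
Sum = 2.104817; P₂ = 2.104817 / 7 = 0.301.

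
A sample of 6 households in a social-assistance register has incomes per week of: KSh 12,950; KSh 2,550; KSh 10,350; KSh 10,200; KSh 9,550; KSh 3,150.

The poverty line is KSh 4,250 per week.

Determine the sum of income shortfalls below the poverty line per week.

Incomes under z: KSh 2,550, KSh 3,150 (q = 2 of N = 6).
Individual gaps: 4250−2550 = 1700; 4250−3150 = 1100.
Aggregate gap = KSh 2,800.

KSh 2,800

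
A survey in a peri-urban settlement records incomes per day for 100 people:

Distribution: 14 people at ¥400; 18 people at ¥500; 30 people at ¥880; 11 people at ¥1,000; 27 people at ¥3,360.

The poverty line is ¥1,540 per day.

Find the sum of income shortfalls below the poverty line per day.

¥60,420

Poor units: 14×¥400, 18×¥500, 30×¥880, 11×¥1,000 (q = 73 of N = 100).
Individual gaps: 14×(1540−400) = 15960; 18×(1540−500) = 18720; 30×(1540−880) = 19800; 11×(1540−1000) = 5940.
Aggregate gap = ¥60,420.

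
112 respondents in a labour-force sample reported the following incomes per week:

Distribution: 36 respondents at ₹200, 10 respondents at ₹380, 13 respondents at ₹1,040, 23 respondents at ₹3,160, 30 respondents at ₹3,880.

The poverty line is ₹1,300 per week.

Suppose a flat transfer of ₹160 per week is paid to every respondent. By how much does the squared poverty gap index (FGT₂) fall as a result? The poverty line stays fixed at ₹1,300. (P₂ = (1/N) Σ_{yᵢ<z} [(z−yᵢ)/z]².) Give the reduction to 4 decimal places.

0.0802

Before: below the line — 36×₹200, 10×₹380, 13×₹1,040; squared poverty gap index (FGT₂) = 0.279495.
After the ₹160 transfer: below the line — 36×₹360, 10×₹540, 13×₹1,200; squared poverty gap index (FGT₂) = 0.199258.
Reduction = 0.279495 − 0.199258 = 0.0802.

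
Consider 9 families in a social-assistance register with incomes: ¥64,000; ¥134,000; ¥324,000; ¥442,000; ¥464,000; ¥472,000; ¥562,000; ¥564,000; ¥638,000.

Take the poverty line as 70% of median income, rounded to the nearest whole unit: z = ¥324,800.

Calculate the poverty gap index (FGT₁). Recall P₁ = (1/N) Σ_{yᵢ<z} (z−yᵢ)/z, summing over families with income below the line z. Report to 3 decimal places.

0.155

Below z: ¥64,000, ¥134,000, ¥324,000 (q = 3 of N = 9).
Gap ratios (z−y)/z: (324800−64000)/324800 = 0.8030; (324800−134000)/324800 = 0.5874; (324800−324000)/324800 = 0.0025.
Σ = 1.392857. Dividing by the full population N = 9 gives P₁ = 0.155.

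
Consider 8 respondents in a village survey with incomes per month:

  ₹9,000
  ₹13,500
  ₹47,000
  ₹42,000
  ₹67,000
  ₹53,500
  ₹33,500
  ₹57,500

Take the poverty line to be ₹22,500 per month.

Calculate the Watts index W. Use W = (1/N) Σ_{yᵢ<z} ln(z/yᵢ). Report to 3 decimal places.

0.178

Below the line: ₹9,000, ₹13,500 (q = 2 of N = 8).
Log shortfalls: ln(22500/9000) = 0.9163; ln(22500/13500) = 0.5108.
W = 1.427116 / 8 = 0.178.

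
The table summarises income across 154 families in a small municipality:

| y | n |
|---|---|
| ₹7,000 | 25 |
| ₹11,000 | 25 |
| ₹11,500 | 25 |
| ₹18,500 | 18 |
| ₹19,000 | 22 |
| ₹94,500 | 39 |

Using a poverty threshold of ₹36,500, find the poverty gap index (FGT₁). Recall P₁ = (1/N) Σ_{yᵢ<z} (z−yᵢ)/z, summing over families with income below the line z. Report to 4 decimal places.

Poor units: 25×₹7,000, 25×₹11,000, 25×₹11,500, 18×₹18,500, 22×₹19,000 (q = 115 of N = 154).
Gap ratios (z−y)/z: (36500−7000)/36500 = 0.8082 (×25); (36500−11000)/36500 = 0.6986 (×25); (36500−11500)/36500 = 0.6849 (×25); (36500−18500)/36500 = 0.4932 (×18); (36500−19000)/36500 = 0.4795 (×22).
Sum of shortfalls = 74.219178; P₁ averages over all N: 74.219178 / 154 = 0.4819.

0.4819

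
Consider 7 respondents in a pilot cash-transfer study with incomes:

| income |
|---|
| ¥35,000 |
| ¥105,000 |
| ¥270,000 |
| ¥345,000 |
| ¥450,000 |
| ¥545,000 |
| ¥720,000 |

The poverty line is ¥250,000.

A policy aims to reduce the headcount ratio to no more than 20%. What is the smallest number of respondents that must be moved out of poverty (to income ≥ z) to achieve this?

1

2 of the 7 respondents are poor, so H = 2/7 = 0.286.
A headcount ratio of at most 20% allows at most ⌊0.20 × 7⌋ = 1 poor respondents.
So at least 2 − 1 = 1 must be lifted.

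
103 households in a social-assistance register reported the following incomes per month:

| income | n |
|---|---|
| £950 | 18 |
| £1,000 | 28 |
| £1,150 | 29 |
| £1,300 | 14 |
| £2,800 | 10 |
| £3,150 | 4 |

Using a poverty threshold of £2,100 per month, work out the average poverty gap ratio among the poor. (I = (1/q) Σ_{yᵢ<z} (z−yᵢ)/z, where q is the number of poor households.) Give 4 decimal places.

0.4829

Below z: 18×£950, 28×£1,000, 29×£1,150, 14×£1,300 (q = 89 of N = 103).
Shortfall ratios (z−y)/z: 0.5476 (×18), 0.5238 (×28), 0.4524 (×29), 0.3810 (×14); sum = 42.976190.
I averages over the q = 89 poor units only: 42.976190 / 89 = 0.4829.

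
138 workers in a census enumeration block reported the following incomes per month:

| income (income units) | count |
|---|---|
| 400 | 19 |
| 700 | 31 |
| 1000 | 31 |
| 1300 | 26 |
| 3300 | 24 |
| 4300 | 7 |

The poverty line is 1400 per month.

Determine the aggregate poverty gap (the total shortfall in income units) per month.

Poor units: 19×400, 31×700, 31×1000, 26×1300 (q = 107 of N = 138).
Individual gaps: 19×(1400−400) = 19000; 31×(1400−700) = 21700; 31×(1400−1000) = 12400; 26×(1400−1300) = 2600.
Aggregate gap = 55700.

55700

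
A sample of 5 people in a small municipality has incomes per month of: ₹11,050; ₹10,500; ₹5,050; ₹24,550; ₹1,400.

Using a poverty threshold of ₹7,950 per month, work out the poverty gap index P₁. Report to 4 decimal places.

0.2377

Poor units: ₹1,400, ₹5,050 (q = 2 of N = 5).
Relative gaps: (7950−1400)/7950 = 0.8239; (7950−5050)/7950 = 0.3648.
Sum of shortfalls = 1.188679; P₁ averages over all N: 1.188679 / 5 = 0.2377.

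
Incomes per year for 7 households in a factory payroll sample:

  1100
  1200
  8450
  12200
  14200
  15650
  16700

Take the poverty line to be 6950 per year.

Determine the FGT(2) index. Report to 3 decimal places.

Below z: 1100, 1200 (q = 2 of N = 7).
Shortfall ratios: (6950−1100)/6950 = 0.8417; (6950−1200)/6950 = 0.8273.
Squared: 0.7085; 0.6845.
Sum = 1.392992; P₂ = 1.392992 / 7 = 0.199.

0.199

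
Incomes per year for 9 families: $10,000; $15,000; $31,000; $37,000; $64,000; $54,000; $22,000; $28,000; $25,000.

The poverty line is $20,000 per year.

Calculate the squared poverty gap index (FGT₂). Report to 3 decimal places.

0.035

Poor units: $10,000, $15,000 (q = 2 of N = 9).
Gap ratios (z−y)/z: (20000−10000)/20000 = 0.5000; (20000−15000)/20000 = 0.2500.
Squared: 0.2500; 0.0625.
Sum = 0.312500; P₂ = 0.312500 / 9 = 0.035.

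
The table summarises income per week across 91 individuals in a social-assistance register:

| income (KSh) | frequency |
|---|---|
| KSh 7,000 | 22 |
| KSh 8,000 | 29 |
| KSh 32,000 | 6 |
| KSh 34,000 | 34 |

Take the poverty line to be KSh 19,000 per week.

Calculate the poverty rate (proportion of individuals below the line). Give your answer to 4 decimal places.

0.5604

51 of the 91 individuals have income below KSh 19,000.
H = 51/91 = 0.5604.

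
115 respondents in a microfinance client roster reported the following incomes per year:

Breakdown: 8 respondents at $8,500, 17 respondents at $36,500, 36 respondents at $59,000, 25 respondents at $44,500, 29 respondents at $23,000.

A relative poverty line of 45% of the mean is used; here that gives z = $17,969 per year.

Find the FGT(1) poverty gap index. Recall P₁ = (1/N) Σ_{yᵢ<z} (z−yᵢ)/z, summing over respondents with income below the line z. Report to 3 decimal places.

0.037

Below z: 8×$8,500 (q = 8 of N = 115).
Shortfall ratios: (17969−8500)/17969 = 0.5270 (×8).
Sum of shortfalls = 4.215705; P₁ averages over all N: 4.215705 / 115 = 0.037.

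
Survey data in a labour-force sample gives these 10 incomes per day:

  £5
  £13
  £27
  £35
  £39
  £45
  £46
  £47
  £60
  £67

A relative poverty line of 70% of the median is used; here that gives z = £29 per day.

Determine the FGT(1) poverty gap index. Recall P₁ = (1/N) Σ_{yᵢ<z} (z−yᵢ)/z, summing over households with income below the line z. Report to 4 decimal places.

0.1448

Below the line: £5, £13, £27 (q = 3 of N = 10).
Normalized shortfalls: (29−5)/29 = 0.8276; (29−13)/29 = 0.5517; (29−27)/29 = 0.0690.
Sum of shortfalls = 1.448276; P₁ averages over all N: 1.448276 / 10 = 0.1448.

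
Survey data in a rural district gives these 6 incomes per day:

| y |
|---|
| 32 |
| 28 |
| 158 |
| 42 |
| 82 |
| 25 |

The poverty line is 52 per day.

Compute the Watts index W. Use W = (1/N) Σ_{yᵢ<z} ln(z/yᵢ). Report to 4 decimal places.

0.3417

Below the line: 25, 28, 32, 42 (q = 4 of N = 6).
ln(z/y) terms: ln(52/25) = 0.7324; ln(52/28) = 0.6190; ln(52/32) = 0.4855; ln(52/42) = 0.2136.
W = 2.050489 / 6 = 0.3417.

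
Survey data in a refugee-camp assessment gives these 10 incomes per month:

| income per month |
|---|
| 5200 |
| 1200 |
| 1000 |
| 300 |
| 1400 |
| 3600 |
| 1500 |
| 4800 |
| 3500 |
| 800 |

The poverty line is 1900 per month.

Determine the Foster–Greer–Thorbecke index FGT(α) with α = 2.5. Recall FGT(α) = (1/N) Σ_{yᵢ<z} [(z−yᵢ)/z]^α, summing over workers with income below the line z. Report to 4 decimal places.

Incomes under z: 300, 800, 1000, 1200, 1400, 1500 (q = 6 of N = 10).
Relative gaps: (1900−300)/1900 = 0.8421; (1900−800)/1900 = 0.5789; (1900−1000)/1900 = 0.4737; (1900−1200)/1900 = 0.3684; (1900−1400)/1900 = 0.2632; (1900−1500)/1900 = 0.2105.
Raised to α = 2.5: 0.65075; 0.25503; 0.15443; 0.08239; 0.03553; 0.02034.
Sum = 1.198462; FGT(2.5) = 1.198462 / 10 = 0.1198.

0.1198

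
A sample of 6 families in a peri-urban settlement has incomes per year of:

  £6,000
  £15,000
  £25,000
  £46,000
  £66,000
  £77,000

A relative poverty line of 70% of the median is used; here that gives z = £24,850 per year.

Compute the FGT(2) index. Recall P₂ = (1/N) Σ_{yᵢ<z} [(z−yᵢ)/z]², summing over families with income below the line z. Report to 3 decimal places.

Poor units: £6,000, £15,000 (q = 2 of N = 6).
Relative gaps: (24850−6000)/24850 = 0.7586; (24850−15000)/24850 = 0.3964.
Squared: 0.5754; 0.1571.
Sum = 0.732516; P₂ = 0.732516 / 6 = 0.122.

0.122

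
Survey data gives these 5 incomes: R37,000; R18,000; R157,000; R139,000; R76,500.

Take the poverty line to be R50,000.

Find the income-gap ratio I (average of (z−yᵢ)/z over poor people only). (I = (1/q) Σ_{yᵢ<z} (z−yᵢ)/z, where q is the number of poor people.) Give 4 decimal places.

0.4500

Incomes under z: R18,000, R37,000 (q = 2 of N = 5).
Relative gaps: 0.6400, 0.2600; sum = 0.900000.
I averages over the q = 2 poor units only: 0.900000 / 2 = 0.4500.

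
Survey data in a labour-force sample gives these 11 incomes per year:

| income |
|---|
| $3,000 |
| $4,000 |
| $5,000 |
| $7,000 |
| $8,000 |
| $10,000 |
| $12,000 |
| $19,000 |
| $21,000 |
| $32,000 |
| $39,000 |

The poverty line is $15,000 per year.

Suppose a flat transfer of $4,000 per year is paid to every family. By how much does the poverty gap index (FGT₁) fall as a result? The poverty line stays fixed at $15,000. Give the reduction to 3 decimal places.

0.164

Before: below the line — $3,000, $4,000, $5,000, $7,000, $8,000, $10,000, $12,000; poverty gap index (FGT₁) = 0.33939.
After the $4,000 transfer: below the line — $7,000, $8,000, $9,000, $11,000, $12,000, $14,000; poverty gap index (FGT₁) = 0.17576.
Reduction = 0.33939 − 0.17576 = 0.164.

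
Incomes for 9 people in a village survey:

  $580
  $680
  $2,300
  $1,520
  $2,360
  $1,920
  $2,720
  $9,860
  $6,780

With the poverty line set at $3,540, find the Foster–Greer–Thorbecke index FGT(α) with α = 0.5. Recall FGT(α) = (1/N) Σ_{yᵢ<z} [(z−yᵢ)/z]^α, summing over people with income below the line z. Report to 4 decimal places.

Below the line: $580, $680, $1,520, $1,920, $2,300, $2,360, $2,720 (q = 7 of N = 9).
Shortfall ratios: (3540−580)/3540 = 0.8362; (3540−680)/3540 = 0.8079; (3540−1520)/3540 = 0.5706; (3540−1920)/3540 = 0.4576; (3540−2300)/3540 = 0.3503; (3540−2360)/3540 = 0.3333; (3540−2720)/3540 = 0.2316.
Raised to α = 0.5: 0.91442; 0.89884; 0.75539; 0.67648; 0.59185; 0.57735; 0.48129.
Sum = 4.895616; FGT(0.5) = 4.895616 / 9 = 0.5440.

0.5440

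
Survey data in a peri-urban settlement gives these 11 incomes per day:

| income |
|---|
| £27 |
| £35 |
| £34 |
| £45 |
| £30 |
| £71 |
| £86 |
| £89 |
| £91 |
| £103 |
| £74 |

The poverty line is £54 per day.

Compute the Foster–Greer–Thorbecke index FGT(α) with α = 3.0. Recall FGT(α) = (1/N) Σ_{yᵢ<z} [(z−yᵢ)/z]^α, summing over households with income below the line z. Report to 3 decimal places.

0.028

Poor units: £27, £30, £34, £35, £45 (q = 5 of N = 11).
Shortfall ratios: (54−27)/54 = 0.5000; (54−30)/54 = 0.4444; (54−34)/54 = 0.3704; (54−35)/54 = 0.3519; (54−45)/54 = 0.1667.
Raised to α = 3.0: 0.12500; 0.08779; 0.05081; 0.04356; 0.00463.
Sum = 0.311786; FGT(3.0) = 0.311786 / 11 = 0.028.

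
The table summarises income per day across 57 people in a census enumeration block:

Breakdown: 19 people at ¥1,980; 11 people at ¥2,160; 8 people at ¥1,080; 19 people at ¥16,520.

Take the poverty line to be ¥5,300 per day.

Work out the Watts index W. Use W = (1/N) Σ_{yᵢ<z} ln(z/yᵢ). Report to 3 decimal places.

Below z: 8×¥1,080, 19×¥1,980, 11×¥2,160 (q = 38 of N = 57).
Log gaps: ln(5300/1080) = 1.5907 (×8); ln(5300/1980) = 0.9846 (×19); ln(5300/2160) = 0.8976 (×11).
W = 41.307140 / 57 = 0.725.

0.725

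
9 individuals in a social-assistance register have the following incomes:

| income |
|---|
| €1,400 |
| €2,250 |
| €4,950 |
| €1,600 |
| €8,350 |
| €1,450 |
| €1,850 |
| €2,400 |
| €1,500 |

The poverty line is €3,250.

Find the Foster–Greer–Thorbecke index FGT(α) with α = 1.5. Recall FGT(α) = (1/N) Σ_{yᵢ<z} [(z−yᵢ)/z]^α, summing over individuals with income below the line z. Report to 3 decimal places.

0.243

Below z: €1,400, €1,450, €1,500, €1,600, €1,850, €2,250, €2,400 (q = 7 of N = 9).
Shortfall ratios: (3250−1400)/3250 = 0.5692; (3250−1450)/3250 = 0.5538; (3250−1500)/3250 = 0.5385; (3250−1600)/3250 = 0.5077; (3250−1850)/3250 = 0.4308; (3250−2250)/3250 = 0.3077; (3250−2400)/3250 = 0.2615.
Raised to α = 1.5: 0.42947; 0.41218; 0.39512; 0.36174; 0.28273; 0.17068; 0.13375.
Sum = 2.185670; FGT(1.5) = 2.185670 / 9 = 0.243.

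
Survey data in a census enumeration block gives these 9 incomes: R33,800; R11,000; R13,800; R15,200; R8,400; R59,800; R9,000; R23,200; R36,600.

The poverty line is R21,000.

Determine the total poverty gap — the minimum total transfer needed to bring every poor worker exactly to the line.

Below the line: R8,400, R9,000, R11,000, R13,800, R15,200 (q = 5 of N = 9).
Individual gaps: 21000−8400 = 12600; 21000−9000 = 12000; 21000−11000 = 10000; 21000−13800 = 7200; 21000−15200 = 5800.
Aggregate gap = R47,600.

R47,600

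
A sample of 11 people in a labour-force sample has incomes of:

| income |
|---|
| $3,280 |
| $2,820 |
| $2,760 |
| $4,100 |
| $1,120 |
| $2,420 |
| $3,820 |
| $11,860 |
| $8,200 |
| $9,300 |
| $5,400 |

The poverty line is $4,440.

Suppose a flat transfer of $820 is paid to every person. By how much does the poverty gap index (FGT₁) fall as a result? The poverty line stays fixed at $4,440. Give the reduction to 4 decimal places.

0.1036

Before: below the line — $1,120, $2,420, $2,760, $2,820, $3,280, $3,820, $4,100; poverty gap index (FGT₁) = 0.220311.
After the $820 transfer: below the line — $1,940, $3,240, $3,580, $3,640, $4,100; poverty gap index (FGT₁) = 0.116708.
Reduction = 0.220311 − 0.116708 = 0.1036.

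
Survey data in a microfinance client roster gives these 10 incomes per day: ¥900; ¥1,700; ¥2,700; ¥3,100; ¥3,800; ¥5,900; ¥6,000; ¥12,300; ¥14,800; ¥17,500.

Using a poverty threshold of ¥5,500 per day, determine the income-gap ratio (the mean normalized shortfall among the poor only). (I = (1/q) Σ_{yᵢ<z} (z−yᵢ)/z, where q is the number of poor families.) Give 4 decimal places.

0.5564

Below the line: ¥900, ¥1,700, ¥2,700, ¥3,100, ¥3,800 (q = 5 of N = 10).
Relative gaps: 0.8364, 0.6909, 0.5091, 0.4364, 0.3091; sum = 2.781818.
I averages over the q = 5 poor units only: 2.781818 / 5 = 0.5564.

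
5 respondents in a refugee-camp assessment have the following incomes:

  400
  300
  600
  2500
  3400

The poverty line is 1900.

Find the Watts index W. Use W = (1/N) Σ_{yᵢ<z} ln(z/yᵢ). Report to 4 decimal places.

0.9113

Below the line: 300, 400, 600 (q = 3 of N = 5).
Log gaps: ln(1900/300) = 1.8458; ln(1900/400) = 1.5581; ln(1900/600) = 1.1527.
W = 4.556651 / 5 = 0.9113.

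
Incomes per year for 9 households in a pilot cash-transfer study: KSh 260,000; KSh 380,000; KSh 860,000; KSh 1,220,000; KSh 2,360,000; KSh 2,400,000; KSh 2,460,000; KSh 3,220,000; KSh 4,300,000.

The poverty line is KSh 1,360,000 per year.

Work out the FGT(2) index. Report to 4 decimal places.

Incomes under z: KSh 260,000, KSh 380,000, KSh 860,000, KSh 1,220,000 (q = 4 of N = 9).
Gap ratios (z−y)/z: (1360000−260000)/1360000 = 0.8088; (1360000−380000)/1360000 = 0.7206; (1360000−860000)/1360000 = 0.3676; (1360000−1220000)/1360000 = 0.1029.
Squared: 0.6542; 0.5192; 0.1352; 0.0106.
Sum = 1.319204; P₂ = 1.319204 / 9 = 0.1466.

0.1466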